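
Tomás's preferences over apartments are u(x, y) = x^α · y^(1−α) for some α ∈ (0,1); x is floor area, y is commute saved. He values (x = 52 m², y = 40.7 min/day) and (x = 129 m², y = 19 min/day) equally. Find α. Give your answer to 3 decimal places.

Indifference: 52^α · 40.7^(1−α) = 129^α · 19^(1−α).
Taking logs: α·ln 52 + (1−α)·ln 40.7 = α·ln 129 + (1−α)·ln 19, i.e. α·-0.908569 = (1−α)·-0.761789.
So α/(1−α) = (-0.761789)/(-0.908569) = 0.838449, and α = 0.838449/1.838449 ≈ 0.456.

α ≈ 0.456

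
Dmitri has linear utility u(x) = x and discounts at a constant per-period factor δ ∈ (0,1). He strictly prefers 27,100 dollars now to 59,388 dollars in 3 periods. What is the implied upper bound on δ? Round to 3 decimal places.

δ < 0.770

The preference means 27100 > δ^3·59388.
Dividing by 59388: δ^3 < 0.45632. Both sides are positive, so the cube root keeps the direction.
δ < 0.45632^(1/3) = 0.770.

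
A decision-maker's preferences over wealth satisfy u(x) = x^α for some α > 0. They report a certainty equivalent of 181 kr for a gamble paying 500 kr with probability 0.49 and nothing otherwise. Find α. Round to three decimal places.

α ≈ 0.702

EU(lottery) = 0.49·500^α + 0.51·0 = 0.49·500^α.
Setting u(181) equal to that: 181^α = 0.49·500^α ⇒ (181/500)^α = 0.49.
α = ln(0.49) / ln(181/500) = -0.713350/-1.016111 ≈ 0.702.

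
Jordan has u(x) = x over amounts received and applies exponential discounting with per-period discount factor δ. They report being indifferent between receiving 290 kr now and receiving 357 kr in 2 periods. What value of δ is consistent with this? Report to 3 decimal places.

δ ≈ 0.901

Equating discounted utilities: u(290) = δ^2·u(357) ⇒ δ^2 = u(290)/u(357).
With u(x) = x: δ^2 = 290/357 = 0.81232.
So δ = 0.81232^(1/2) ≈ 0.901.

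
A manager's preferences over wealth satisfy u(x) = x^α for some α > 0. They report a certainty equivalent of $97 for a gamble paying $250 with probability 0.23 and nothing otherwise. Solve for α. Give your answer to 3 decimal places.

α ≈ 1.552

The lottery's expected utility is 0.23·u(250) + 0.77·u(0) = 0.23·250^α (since u(0) = 0 for α > 0).
Indifference: 97^α = 0.23·250^α, so (97/250)^α = 0.23.
α = ln(0.23) / ln(97/250) = -1.469676/-0.946750 ≈ 1.552.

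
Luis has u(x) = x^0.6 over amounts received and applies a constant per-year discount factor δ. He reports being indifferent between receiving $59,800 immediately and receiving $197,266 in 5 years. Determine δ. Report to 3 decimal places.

δ ≈ 0.867

Indifference means u(59800) = δ^5 · u(197266), so δ^5 = u(59800)/u(197266).
With u(x) = x^0.6: δ^5 = 59800^0.6/197266^0.6 = (59800/197266)^0.6 = 0.48864.
So δ = 0.48864^(1/5) ≈ 0.867.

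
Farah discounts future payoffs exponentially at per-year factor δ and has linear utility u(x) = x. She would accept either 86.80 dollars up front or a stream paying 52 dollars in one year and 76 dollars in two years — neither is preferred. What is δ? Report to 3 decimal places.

δ ≈ 0.780

Present value of the stream is 52·δ + 76·δ². Indifference gives 52δ + 76δ² = 86.80.
That is, 76δ² + 52δ − 86.80 = 0, a quadratic in δ.
δ = (−52 + √(52² + 4·76·86.80)) / (2·76) = (−52 + √29091.20) / 152 ≈ 0.780.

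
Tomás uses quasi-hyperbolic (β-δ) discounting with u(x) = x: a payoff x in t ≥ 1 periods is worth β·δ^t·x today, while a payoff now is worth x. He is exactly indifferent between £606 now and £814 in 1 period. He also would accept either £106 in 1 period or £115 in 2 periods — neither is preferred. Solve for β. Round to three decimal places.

The second indifference involves only future payoffs, so β cancels: β·δ^1·106 = β·δ^2·115, giving δ = 106/115 = 0.92174.
Now use the now-vs-future pair: 606 = β·δ·814 gives β = 606/(0.92174·814) ≈ 0.808.

β ≈ 0.808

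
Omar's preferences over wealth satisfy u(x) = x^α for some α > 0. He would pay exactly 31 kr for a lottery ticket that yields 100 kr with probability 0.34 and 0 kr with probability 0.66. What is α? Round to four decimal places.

α ≈ 0.9211

Since u(0) = 0, the lottery's EU is 0.34·100^α.
Indifference: 31^α = 0.34·100^α, so (31/100)^α = 0.34.
Take logs: α = ln 0.34 / ln(31/100) ≈ 0.921128.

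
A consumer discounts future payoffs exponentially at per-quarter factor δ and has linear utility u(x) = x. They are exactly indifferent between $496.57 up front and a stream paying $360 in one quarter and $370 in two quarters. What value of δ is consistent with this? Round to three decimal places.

δ ≈ 0.770

Equating present values: 496.57 = 360δ + 370δ².
Rearranged: 370δ² + 360δ − 496.57 = 0.
By the quadratic formula (taking the positive root), δ = (−360 + √864523.60) / 740 ≈ 0.770.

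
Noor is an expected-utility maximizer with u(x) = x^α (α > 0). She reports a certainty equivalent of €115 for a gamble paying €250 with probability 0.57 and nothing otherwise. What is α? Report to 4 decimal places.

EU(lottery) = 0.57·250^α + 0.43·0 = 0.57·250^α.
Indifference: 115^α = 0.57·250^α, so (115/250)^α = 0.57.
Take logs: α = ln 0.57 / ln(115/250) ≈ 0.723887.

α ≈ 0.7239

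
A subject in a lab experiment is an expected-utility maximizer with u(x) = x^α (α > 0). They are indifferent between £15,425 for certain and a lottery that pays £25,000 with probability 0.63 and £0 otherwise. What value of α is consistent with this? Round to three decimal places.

EU(lottery) = 0.63·25000^α + 0.37·0 = 0.63·25000^α.
Setting u(15425) equal to that: 15425^α = 0.63·25000^α ⇒ (15425/25000)^α = 0.63.
Take logs: α = ln 0.63 / ln(15425/25000) ≈ 0.95682.

α ≈ 0.957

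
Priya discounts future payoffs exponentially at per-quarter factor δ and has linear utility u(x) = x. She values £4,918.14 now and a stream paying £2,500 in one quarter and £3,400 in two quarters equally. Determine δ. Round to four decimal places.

δ ≈ 0.8900

The stream is worth 2500δ + 3400δ² today, so 2500δ + 3400δ² = 4918.14.
So 3400δ² + 2500δ − 4918.14 = 0.
By the quadratic formula (taking the positive root), δ = (−2500 + √73136704.00) / 6800 ≈ 0.8900.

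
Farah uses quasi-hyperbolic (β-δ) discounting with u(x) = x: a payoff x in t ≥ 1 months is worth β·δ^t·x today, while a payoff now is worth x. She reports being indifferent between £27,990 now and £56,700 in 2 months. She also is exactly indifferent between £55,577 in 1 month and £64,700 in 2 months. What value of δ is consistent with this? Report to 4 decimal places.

δ ≈ 0.8590

Both payoffs in the second observation are in the future, so β drops out: δ^1·55577 = δ^2·64700 ⇒ δ = 55577/64700 = 0.85900.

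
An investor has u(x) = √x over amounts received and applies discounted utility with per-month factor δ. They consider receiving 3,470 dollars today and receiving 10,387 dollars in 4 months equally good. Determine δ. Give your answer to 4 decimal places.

δ ≈ 0.8719

Indifference means u(3470) = δ^4 · u(10387), so δ^4 = u(3470)/u(10387).
Since u(x) = √x, δ^4 = √(3470/10387) = 0.57799.
So δ = 0.57799^(1/4) ≈ 0.8719.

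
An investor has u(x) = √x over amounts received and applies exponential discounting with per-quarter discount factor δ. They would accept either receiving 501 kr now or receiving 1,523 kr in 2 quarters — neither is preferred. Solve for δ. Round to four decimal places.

Equating discounted utilities: u(501) = δ^2·u(1523) ⇒ δ^2 = u(501)/u(1523).
Since u(x) = √x, δ^2 = √(501/1523) = 0.57355.
So δ = 0.57355^(1/2) ≈ 0.7573.

δ ≈ 0.7573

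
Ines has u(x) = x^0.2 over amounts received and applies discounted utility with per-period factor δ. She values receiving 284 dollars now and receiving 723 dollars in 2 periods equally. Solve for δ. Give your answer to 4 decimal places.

δ ≈ 0.9108

The payoff in 2 periods is discounted by δ^2, so u(284) = δ^2·u(723) and δ^2 = u(284)/u(723).
With u(x) = x^0.2: δ^2 = 284^0.2/723^0.2 = (284/723)^0.2 = 0.82954.
Taking the square root: δ = 0.82954^(1/2) ≈ 0.9108.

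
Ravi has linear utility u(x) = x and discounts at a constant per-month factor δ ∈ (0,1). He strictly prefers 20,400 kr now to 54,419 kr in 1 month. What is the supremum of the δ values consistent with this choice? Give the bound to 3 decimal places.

δ < 0.375

Comparing present values: 20400 > δ·54419.
So δ < 20400/54419 = 0.37487.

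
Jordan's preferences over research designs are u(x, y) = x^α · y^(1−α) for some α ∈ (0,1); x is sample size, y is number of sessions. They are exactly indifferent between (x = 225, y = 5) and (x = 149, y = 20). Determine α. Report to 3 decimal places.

α ≈ 0.771

Set the two utilities equal: 225^α·5^(1−α) = 149^α·20^(1−α).
(225/149)^α = (20/5)^(1−α); take logs: α·ln(225/149) = (1−α)·ln(20/5), i.e. α·0.412154 = (1−α)·1.386294.
So α/(1−α) = (1.386294)/(0.412154) = 3.363534, and α = 3.363534/4.363534 ≈ 0.771.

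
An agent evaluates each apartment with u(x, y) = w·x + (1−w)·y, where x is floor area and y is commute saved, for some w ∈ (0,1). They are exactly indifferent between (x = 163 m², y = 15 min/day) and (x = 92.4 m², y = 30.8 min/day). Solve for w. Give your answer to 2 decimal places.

Indifference: w·163 + (1−w)·15 = w·92.4 + (1−w)·30.8.
Rearranging, 70.6·w − 15.8·(1−w) = 0.
So w/(1−w) = 15.8/70.6 = 0.2238, giving w = 15.8/(70.6+15.8) = 0.18.

w = 0.18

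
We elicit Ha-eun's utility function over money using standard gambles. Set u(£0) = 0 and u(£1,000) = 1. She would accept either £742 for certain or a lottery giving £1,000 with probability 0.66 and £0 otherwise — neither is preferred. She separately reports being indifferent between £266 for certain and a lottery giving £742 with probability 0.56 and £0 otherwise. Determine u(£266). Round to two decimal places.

The first gamble pins u(£742): it must equal 0.66·1 + 0.34·0 = 0.66.
Chaining: u(£266) = 0.56·0.66 + 0.44·0.00 = 0.3696.

0.37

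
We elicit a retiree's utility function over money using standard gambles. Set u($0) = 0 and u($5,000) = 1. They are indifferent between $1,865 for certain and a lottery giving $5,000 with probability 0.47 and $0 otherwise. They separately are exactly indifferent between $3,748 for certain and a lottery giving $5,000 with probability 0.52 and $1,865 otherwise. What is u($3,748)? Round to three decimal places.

0.746

First, u($1,865) = 0.47·u($5,000) + 0.53·u($0) = 0.47.
Chaining: u($3,748) = 0.52·1.00 + 0.48·0.47 = 0.7456.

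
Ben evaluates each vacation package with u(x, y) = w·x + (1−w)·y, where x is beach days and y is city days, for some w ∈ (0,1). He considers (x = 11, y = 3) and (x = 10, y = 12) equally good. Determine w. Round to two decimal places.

w = 0.90

Indifference: w·11 + (1−w)·3 = w·10 + (1−w)·12.
w·(11−10) = (1−w)·(12−3), i.e. w·1 = (1−w)·9.
Hence w = 9/(1+9) = 9/10 = 0.90.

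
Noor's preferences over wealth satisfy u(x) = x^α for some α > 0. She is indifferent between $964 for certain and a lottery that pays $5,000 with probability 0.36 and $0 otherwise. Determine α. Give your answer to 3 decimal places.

α ≈ 0.621

The lottery's expected utility is 0.36·u(5000) + 0.64·u(0) = 0.36·5000^α (since u(0) = 0 for α > 0).
Indifference: 964^α = 0.36·5000^α, so (964/5000)^α = 0.36.
Take logs: α = ln 0.36 / ln(964/5000) ≈ 0.62065.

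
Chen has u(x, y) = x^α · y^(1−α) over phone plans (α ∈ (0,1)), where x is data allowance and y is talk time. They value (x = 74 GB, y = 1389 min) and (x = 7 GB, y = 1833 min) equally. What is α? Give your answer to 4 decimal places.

Set the two utilities equal: 74^α·1389^(1−α) = 7^α·1833^(1−α).
Rearrange to (74/7)^α = (1833/1389)^(1−α) and take logs: α·2.3581549 = (1−α)·0.2773699.
With A = 2.3581549 and B = 0.2773699: α·A = (1−α)·B, so α = B/(A+B) = 0.2773699/2.6355248 ≈ 0.1052.

α ≈ 0.1052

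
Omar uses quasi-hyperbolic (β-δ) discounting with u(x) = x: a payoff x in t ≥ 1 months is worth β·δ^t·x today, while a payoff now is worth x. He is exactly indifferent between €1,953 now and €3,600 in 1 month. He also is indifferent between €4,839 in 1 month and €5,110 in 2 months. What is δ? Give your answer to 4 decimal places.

Both payoffs in the second observation are in the future, so β drops out: δ^1·4839 = δ^2·5110 ⇒ δ = 4839/5110 = 0.94697.

δ ≈ 0.9470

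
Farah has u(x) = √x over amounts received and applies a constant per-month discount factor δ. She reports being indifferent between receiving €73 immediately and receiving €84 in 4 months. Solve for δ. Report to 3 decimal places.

Equating discounted utilities: u(73) = δ^4·u(84) ⇒ δ^4 = u(73)/u(84).
With u(x) = √x: δ^4 = √73/√84 = √(73/84) = 0.93223.
So δ = 0.93223^(1/4) ≈ 0.983.

δ ≈ 0.983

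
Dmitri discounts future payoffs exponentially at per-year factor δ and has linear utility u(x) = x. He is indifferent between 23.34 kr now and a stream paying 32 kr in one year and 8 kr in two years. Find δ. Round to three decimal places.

δ ≈ 0.630

The stream is worth 32δ + 8δ² today, so 32δ + 8δ² = 23.34.
So 8δ² + 32δ − 23.34 = 0.
δ = (−32 + √(32² + 4·8·23.34)) / (2·8) = (−32 + √1770.88) / 16 ≈ 0.630.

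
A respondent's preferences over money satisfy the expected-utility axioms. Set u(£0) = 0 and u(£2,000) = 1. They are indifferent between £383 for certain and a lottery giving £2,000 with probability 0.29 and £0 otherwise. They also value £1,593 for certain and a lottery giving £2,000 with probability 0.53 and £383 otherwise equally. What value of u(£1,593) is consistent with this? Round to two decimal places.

0.67

From the first indifference, u(£383) = 0.29·u(£2,000) + 0.71·u(£0) = 0.29·1 + 0.71·0 = 0.29.
The second indifference gives u(£1,593) = 0.53·u(£2,000) + 0.47·u(£383) = 0.53·1.00 + 0.47·0.29 = 0.6663.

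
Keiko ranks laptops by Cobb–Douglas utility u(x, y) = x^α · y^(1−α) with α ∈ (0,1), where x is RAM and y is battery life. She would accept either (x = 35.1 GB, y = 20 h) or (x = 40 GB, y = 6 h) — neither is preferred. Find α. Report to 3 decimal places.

α ≈ 0.902

The Cobb–Douglas utilities coincide, so 35.1^α·20^(1−α) = 40^α·6^(1−α).
(35.1/40)^α = (6/20)^(1−α); take logs: α·ln(35.1/40) = (1−α)·ln(6/20), i.e. α·-0.130678 = (1−α)·-1.203973.
So α/(1−α) = (-1.203973)/(-0.130678) = 9.213280, and α = 9.213280/10.213280 ≈ 0.902.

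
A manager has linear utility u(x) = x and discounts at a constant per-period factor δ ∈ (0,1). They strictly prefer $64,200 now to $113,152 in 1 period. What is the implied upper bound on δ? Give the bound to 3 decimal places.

Under u(x) = x this choice says 64200 > δ·113152.
So δ < 64200/113152 = 0.56738.

δ < 0.567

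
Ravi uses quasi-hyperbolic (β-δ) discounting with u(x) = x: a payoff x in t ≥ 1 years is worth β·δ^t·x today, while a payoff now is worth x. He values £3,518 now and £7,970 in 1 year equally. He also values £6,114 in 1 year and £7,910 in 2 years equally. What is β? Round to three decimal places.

β ≈ 0.571

The second indifference involves only future payoffs, so β cancels: β·δ^1·6114 = β·δ^2·7910, giving δ = 6114/7910 = 0.77295.
Now use the now-vs-future pair: 3518 = β·δ·7970 gives β = 3518/(0.77295·7970) ≈ 0.571.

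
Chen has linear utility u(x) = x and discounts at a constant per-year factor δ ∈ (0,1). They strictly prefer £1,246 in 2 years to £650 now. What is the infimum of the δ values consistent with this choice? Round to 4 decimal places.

The preference means 650 < δ^2·1246.
Dividing by 1246: δ^2 > 0.52167. Both sides are positive, so the square root keeps the direction.
δ > 0.52167^(1/2) = 0.7223.

δ > 0.7223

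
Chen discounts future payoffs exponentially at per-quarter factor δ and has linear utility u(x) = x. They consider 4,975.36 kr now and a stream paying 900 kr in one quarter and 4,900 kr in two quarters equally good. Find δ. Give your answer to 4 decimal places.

Equating present values: 4975.36 = 900δ + 4900δ².
That is, 4900δ² + 900δ − 4975.36 = 0, a quadratic in δ.
δ = (−900 + √(900² + 4·4900·4975.36)) / (2·4900) = (−900 + √98327056.00) / 9800 ≈ 0.9200.

δ ≈ 0.9200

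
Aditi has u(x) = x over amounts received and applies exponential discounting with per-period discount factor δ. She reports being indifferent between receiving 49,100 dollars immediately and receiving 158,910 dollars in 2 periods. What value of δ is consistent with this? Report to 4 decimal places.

Equating discounted utilities: u(49100) = δ^2·u(158910) ⇒ δ^2 = u(49100)/u(158910).
With u(x) = x: δ^2 = 49100/158910 = 0.30898.
Hence δ = (0.30898)^(1/2) = 0.555860.

δ ≈ 0.5559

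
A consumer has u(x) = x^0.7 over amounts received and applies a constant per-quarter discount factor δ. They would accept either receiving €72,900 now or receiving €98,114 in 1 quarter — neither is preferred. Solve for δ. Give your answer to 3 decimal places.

δ ≈ 0.812

Indifference means u(72900) = δ · u(98114), so δ = u(72900)/u(98114).
Since u(x) = x^0.7, δ = (72900/98114)^0.7 = 0.74301^0.7 = 0.81226.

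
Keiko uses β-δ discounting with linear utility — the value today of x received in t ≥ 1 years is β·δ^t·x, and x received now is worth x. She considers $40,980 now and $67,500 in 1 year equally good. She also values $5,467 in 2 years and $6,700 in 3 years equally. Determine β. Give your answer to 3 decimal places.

Both payoffs in the second observation are in the future, so β drops out: δ^2·5467 = δ^3·6700 ⇒ δ = 5467/6700 = 0.81597.
Now use the now-vs-future pair: 40980 = β·δ·67500 gives β = 40980/(0.81597·67500) ≈ 0.744.

β ≈ 0.744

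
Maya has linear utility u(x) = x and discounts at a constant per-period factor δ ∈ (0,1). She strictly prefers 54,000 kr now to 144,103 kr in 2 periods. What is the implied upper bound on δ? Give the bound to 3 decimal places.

The preference means 54000 > δ^2·144103.
Hence δ^2 < 54000/144103 = 0.37473, and x ↦ x^(1/2) is increasing on (0,∞).
δ < 0.37473^(1/2) = 0.612.

δ < 0.612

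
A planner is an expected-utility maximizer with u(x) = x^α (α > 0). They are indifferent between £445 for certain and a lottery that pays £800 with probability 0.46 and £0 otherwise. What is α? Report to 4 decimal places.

Since u(0) = 0, the lottery's EU is 0.46·800^α.
Setting u(445) equal to that: 445^α = 0.46·800^α ⇒ (445/800)^α = 0.46.
Take logs: α = ln 0.46 / ln(445/800) ≈ 1.323920.

α ≈ 1.3239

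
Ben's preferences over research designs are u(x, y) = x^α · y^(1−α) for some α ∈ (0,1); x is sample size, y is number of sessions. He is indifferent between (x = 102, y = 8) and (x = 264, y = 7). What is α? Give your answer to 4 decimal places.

The Cobb–Douglas utilities coincide, so 102^α·8^(1−α) = 264^α·7^(1−α).
(102/264)^α = (7/8)^(1−α); take logs: α·ln(102/264) = (1−α)·ln(7/8), i.e. α·-0.9509763 = (1−α)·-0.1335314.
So α/(1−α) = (-0.1335314)/(-0.9509763) = 0.1404151, and α = 0.1404151/1.1404151 ≈ 0.1231.

α ≈ 0.1231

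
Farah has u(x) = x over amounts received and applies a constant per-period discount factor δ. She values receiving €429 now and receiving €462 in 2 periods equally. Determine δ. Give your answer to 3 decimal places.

δ ≈ 0.964

Equating discounted utilities: u(429) = δ^2·u(462) ⇒ δ^2 = u(429)/u(462).
With u(x) = x: δ^2 = 429/462 = 0.92857.
So δ = 0.92857^(1/2) ≈ 0.964.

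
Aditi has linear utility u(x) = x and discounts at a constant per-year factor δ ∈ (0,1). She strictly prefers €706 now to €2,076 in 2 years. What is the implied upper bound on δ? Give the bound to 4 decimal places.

Comparing present values: 706 > δ^2·2076.
Dividing by 2076: δ^2 < 0.34008. Both sides are positive, so the square root keeps the direction.
δ < 0.34008^(1/2) = 0.5832.

δ < 0.5832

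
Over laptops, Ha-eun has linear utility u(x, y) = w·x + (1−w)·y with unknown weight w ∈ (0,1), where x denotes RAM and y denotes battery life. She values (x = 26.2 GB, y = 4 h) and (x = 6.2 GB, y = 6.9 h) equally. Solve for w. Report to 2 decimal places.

w = 0.13

u(26.2,4) = u(6.2,6.9) means w·26.2 + (1−w)·4 = w·6.2 + (1−w)·6.9.
Rearranging, 20·w − 2.9·(1−w) = 0.
The marginal rate of substitution is 2.9/20, so w = 2.9/(20+2.9) = 0.13.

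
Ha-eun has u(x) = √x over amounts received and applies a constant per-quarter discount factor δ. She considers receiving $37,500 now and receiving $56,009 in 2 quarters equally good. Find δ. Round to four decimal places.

Equating discounted utilities: u(37500) = δ^2·u(56009) ⇒ δ^2 = u(37500)/u(56009).
Since u(x) = √x, δ^2 = √(37500/56009) = 0.81825.
Hence δ = (0.81825)^(1/2) = 0.904572.

δ ≈ 0.9046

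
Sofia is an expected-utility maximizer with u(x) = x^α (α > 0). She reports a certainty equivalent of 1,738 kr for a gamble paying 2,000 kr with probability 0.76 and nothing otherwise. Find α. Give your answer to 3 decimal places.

α ≈ 1.955

The lottery's expected utility is 0.76·u(2000) + 0.24·u(0) = 0.76·2000^α (since u(0) = 0 for α > 0).
Setting u(1738) equal to that: 1738^α = 0.76·2000^α ⇒ (1738/2000)^α = 0.76.
α = ln(0.76) / ln(1738/2000) = -0.274437/-0.140412 ≈ 1.955.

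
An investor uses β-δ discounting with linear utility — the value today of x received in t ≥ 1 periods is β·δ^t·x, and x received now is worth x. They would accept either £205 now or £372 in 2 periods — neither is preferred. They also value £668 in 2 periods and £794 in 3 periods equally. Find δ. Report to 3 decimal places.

From the later pair, β·δ^2·668 = β·δ^3·794; dividing through, δ = 668/794 = 0.84131.

δ ≈ 0.841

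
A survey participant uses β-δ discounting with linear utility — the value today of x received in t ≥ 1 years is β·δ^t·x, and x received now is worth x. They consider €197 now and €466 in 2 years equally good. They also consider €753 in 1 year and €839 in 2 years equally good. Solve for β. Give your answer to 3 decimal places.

Both payoffs in the second observation are in the future, so β drops out: δ^1·753 = δ^2·839 ⇒ δ = 753/839 = 0.89750.
Now use the now-vs-future pair: 197 = β·δ^2·466 gives β = 197/(0.80550·466) ≈ 0.525.

β ≈ 0.525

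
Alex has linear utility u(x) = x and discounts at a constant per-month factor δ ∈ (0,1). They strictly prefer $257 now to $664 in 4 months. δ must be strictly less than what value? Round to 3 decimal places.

Under u(x) = x this choice says 257 > δ^4·664.
So δ^4 < 257/664 = 0.38705; taking the 4th root of both positive sides preserves the inequality.
δ < 0.38705^(1/4) = 0.789.

δ < 0.789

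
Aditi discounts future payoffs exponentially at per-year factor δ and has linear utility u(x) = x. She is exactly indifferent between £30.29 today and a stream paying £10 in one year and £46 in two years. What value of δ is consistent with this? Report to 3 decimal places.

δ ≈ 0.710

The stream is worth 10δ + 46δ² today, so 10δ + 46δ² = 30.29.
That is, 46δ² + 10δ − 30.29 = 0, a quadratic in δ.
By the quadratic formula (taking the positive root), δ = (−10 + √5673.36) / 92 ≈ 0.710.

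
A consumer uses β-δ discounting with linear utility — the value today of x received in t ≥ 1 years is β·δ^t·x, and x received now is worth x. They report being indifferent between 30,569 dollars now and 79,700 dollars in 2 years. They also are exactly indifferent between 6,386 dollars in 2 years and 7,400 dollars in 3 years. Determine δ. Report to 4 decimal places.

Both payoffs in the second observation are in the future, so β drops out: δ^2·6386 = δ^3·7400 ⇒ δ = 6386/7400 = 0.86297.

δ ≈ 0.8630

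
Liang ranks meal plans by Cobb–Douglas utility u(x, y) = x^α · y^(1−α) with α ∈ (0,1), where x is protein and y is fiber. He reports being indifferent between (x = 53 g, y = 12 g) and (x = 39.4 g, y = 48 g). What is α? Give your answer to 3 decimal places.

Indifference: 53^α · 12^(1−α) = 39.4^α · 48^(1−α).
(53/39.4)^α = (48/12)^(1−α); take logs: α·ln(53/39.4) = (1−α)·ln(48/12), i.e. α·0.296526 = (1−α)·1.386294.
So α/(1−α) = (1.386294)/(0.296526) = 4.675118, and α = 4.675118/5.675118 ≈ 0.824.

α ≈ 0.824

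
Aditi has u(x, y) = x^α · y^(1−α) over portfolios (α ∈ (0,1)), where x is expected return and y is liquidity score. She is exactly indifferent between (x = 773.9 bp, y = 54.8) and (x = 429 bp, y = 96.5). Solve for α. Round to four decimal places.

α ≈ 0.4896

The Cobb–Douglas utilities coincide, so 773.9^α·54.8^(1−α) = 429^α·96.5^(1−α).
Taking logs: α·ln 773.9 + (1−α)·ln 54.8 = α·ln 429 + (1−α)·ln 96.5, i.e. α·0.5899857 = (1−α)·0.5658528.
Thus α·(1.1558385) = 0.5658528, so α = 0.5658528/1.1558385 ≈ 0.4896.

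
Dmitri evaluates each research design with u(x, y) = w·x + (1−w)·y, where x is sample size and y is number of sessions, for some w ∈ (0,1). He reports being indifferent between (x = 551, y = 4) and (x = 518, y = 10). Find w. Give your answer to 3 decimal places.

u(551,4) = u(518,10) means w·551 + (1−w)·4 = w·518 + (1−w)·10.
Collecting terms: w·33 = (1−w)·6.
So w/(1−w) = 6/33 = 0.1818, giving w = 6/(33+6) = 0.154.

w = 0.154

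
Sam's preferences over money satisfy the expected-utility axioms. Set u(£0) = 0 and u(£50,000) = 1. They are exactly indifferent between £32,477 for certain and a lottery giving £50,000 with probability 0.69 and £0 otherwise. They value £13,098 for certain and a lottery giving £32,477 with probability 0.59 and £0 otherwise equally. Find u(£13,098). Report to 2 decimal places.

The first gamble pins u(£32,477): it must equal 0.69·1 + 0.31·0 = 0.69.
Then u(£13,098) = 0.59·u(£32,477) + 0.41·u(£0) = 0.59·0.69 + 0.41·0.00 = 0.4071.

0.41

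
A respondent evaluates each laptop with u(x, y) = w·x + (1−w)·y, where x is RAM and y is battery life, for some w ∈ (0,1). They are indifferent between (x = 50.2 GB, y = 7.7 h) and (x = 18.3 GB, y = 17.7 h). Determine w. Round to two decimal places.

w = 0.24

Indifference: w·50.2 + (1−w)·7.7 = w·18.3 + (1−w)·17.7.
w·(50.2−18.3) = (1−w)·(17.7−7.7), i.e. w·31.9 = (1−w)·10.
The marginal rate of substitution is 10/31.9, so w = 10/(31.9+10) = 0.24.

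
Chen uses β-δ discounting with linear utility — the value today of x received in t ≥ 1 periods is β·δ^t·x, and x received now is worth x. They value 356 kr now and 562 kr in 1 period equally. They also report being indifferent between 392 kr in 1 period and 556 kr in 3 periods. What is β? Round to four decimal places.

Both payoffs in the second observation are in the future, so β drops out: δ^1·392 = δ^3·556 ⇒ δ^2 = 392/556 = 0.70504, so δ = 0.83966.
The first indifference: 356 = β·δ·562, so β = 356/(δ·562) = 356/(0.83966·562) ≈ 0.7544.

β ≈ 0.7544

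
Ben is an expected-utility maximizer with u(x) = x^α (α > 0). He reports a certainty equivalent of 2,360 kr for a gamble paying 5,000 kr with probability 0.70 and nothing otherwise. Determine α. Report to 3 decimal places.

α ≈ 0.475

Since u(0) = 0, the lottery's EU is 0.70·5000^α.
Setting u(2360) equal to that: 2360^α = 0.70·5000^α ⇒ (2360/5000)^α = 0.70.
Taking logs: α·ln(2360/5000) = ln(0.70), so α = -0.356675 / -0.750776 ≈ 0.475.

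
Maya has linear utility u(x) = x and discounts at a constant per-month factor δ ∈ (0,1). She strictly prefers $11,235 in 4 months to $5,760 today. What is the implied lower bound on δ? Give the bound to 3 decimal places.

δ > 0.846

Under u(x) = x this choice says 5760 < δ^4·11235.
Hence δ^4 > 5760/11235 = 0.51268, and x ↦ x^(1/4) is increasing on (0,∞).
δ > 0.51268^(1/4) = 0.846.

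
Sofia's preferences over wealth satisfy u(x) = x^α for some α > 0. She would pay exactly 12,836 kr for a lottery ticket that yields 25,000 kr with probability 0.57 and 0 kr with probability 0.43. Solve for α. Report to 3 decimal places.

α ≈ 0.843

The lottery's expected utility is 0.57·u(25000) + 0.43·u(0) = 0.57·25000^α (since u(0) = 0 for α > 0).
Indifference: 12836^α = 0.57·25000^α, so (12836/25000)^α = 0.57.
α = ln(0.57) / ln(12836/25000) = -0.562119/-0.666622 ≈ 0.843.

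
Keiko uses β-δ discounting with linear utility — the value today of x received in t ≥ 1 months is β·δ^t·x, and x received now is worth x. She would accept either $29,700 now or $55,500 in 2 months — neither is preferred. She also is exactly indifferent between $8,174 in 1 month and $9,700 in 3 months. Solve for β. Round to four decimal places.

Both payoffs in the second observation are in the future, so β drops out: δ^1·8174 = δ^3·9700 ⇒ δ^2 = 8174/9700 = 0.84268, so δ = 0.91798.
Now use the now-vs-future pair: 29700 = β·δ^2·55500 gives β = 29700/(0.84268·55500) ≈ 0.6350.

β ≈ 0.6350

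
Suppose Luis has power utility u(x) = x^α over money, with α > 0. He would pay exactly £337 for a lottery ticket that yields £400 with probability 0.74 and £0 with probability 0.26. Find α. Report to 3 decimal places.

Since u(0) = 0, the lottery's EU is 0.74·400^α.
Equating: 337^α = 0.74·400^α, i.e. 0.8425^α = 0.74.
α = ln(0.74) / ln(337/400) = -0.301105/-0.171382 ≈ 1.757.

α ≈ 1.757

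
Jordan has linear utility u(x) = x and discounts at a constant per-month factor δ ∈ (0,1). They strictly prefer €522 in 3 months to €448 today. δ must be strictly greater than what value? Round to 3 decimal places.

δ > 0.950

The preference means 448 < δ^3·522.
Hence δ^3 > 448/522 = 0.85824, and x ↦ x^(1/3) is increasing on (0,∞).
δ > (448/522)^(1/3) ≈ 0.950.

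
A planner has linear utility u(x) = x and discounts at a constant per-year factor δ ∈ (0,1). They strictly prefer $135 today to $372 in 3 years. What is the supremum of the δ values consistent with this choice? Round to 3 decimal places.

δ < 0.713

Under u(x) = x this choice says 135 > δ^3·372.
Hence δ^3 < 135/372 = 0.36290, and x ↦ x^(1/3) is increasing on (0,∞).
δ < 0.36290^(1/3) = 0.713.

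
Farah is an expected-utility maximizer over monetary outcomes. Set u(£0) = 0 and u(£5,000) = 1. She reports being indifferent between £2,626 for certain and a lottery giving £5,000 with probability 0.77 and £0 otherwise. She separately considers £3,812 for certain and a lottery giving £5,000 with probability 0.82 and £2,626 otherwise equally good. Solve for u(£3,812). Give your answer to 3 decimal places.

0.959

The first gamble pins u(£2,626): it must equal 0.77·1 + 0.23·0 = 0.77.
The second indifference gives u(£3,812) = 0.82·u(£5,000) + 0.18·u(£2,626) = 0.82·1.00 + 0.18·0.77 = 0.9586.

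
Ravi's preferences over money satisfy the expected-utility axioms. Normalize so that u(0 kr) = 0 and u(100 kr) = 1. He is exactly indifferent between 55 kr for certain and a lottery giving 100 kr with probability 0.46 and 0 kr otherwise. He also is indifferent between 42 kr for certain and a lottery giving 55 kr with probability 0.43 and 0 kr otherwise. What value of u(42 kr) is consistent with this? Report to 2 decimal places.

First, u(55 kr) = 0.46·u(100 kr) + 0.54·u(0 kr) = 0.46.
Then u(42 kr) = 0.43·u(55 kr) + 0.57·u(0 kr) = 0.43·0.46 + 0.57·0.00 = 0.1978.

0.20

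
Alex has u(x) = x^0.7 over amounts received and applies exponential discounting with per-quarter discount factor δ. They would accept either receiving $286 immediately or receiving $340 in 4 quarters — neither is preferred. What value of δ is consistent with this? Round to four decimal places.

Indifference means u(286) = δ^4 · u(340), so δ^4 = u(286)/u(340).
With u(x) = x^0.7: δ^4 = 286^0.7/340^0.7 = (286/340)^0.7 = 0.88597.
So δ = 0.88597^(1/4) ≈ 0.9702.

δ ≈ 0.9702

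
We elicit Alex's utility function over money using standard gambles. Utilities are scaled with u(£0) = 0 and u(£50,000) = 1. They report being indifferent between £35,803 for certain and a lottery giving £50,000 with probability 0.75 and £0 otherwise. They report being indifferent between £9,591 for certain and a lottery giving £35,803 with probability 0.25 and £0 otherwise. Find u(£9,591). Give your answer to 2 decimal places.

From the first indifference, u(£35,803) = 0.75·u(£50,000) + 0.25·u(£0) = 0.75·1 + 0.25·0 = 0.75.
Then u(£9,591) = 0.25·u(£35,803) + 0.75·u(£0) = 0.25·0.75 + 0.75·0.00 = 0.1875.

0.19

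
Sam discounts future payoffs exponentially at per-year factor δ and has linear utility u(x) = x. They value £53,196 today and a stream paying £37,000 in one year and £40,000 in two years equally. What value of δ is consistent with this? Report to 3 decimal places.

Present value of the stream is 37000·δ + 40000·δ². Indifference gives 37000δ + 40000δ² = 53196.
Rearranged: 40000δ² + 37000δ − 53196 = 0.
By the quadratic formula (taking the positive root), δ = (−37000 + √9880360000.00) / 80000 ≈ 0.780.

δ ≈ 0.780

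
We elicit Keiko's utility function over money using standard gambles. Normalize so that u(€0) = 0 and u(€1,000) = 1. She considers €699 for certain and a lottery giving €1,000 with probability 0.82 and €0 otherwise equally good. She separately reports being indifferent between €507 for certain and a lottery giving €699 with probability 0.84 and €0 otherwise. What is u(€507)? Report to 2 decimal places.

From the first indifference, u(€699) = 0.82·u(€1,000) + 0.18·u(€0) = 0.82·1 + 0.18·0 = 0.82.
Chaining: u(€507) = 0.84·0.82 + 0.16·0.00 = 0.6888.

0.69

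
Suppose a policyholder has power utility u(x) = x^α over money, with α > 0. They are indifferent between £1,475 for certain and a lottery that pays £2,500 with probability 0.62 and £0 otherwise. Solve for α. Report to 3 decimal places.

Since u(0) = 0, the lottery's EU is 0.62·2500^α.
Equating: 1475^α = 0.62·2500^α, i.e. 0.5900^α = 0.62.
α = ln(0.62) / ln(1475/2500) = -0.478036/-0.527633 ≈ 0.906.

α ≈ 0.906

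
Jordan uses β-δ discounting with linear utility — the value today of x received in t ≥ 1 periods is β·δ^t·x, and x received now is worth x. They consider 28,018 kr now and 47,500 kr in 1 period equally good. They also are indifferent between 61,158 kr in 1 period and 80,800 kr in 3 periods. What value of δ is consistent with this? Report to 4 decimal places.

From the later pair, β·δ^1·61158 = β·δ^3·80800; dividing through, δ^2 = 61158/80800 = 0.75691, so δ = 0.87000.

δ ≈ 0.8700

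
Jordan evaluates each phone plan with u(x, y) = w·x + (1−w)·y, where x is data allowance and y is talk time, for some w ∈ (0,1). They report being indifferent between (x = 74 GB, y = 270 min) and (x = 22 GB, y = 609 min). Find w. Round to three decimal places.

u(74,270) = u(22,609) means w·74 + (1−w)·270 = w·22 + (1−w)·609.
w·(74−22) = (1−w)·(609−270), i.e. w·52 = (1−w)·339.
So w/(1−w) = 339/52 = 6.5192, giving w = 339/(52+339) = 0.867.

w = 0.867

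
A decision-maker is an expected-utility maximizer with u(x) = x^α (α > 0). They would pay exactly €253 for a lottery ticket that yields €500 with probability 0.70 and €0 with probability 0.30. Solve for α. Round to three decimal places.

Since u(0) = 0, the lottery's EU is 0.70·500^α.
Indifference: 253^α = 0.70·500^α, so (253/500)^α = 0.70.
α = ln(0.70) / ln(253/500) = -0.356675/-0.681219 ≈ 0.524.

α ≈ 0.524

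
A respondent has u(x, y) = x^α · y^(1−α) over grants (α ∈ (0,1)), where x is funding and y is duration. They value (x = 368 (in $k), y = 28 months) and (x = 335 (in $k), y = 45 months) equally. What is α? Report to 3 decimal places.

α ≈ 0.835

Set the two utilities equal: 368^α·28^(1−α) = 335^α·45^(1−α).
Taking logs: α·ln 368 + (1−α)·ln 28 = α·ln 335 + (1−α)·ln 45, i.e. α·0.093952 = (1−α)·0.474458.
So α/(1−α) = (0.474458)/(0.093952) = 5.050004, and α = 5.050004/6.050004 ≈ 0.835.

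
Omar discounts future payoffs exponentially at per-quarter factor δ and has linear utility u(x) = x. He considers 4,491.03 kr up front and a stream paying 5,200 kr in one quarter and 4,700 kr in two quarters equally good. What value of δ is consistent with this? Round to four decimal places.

δ ≈ 0.5700

Equating present values: 4491.03 = 5200δ + 4700δ².
So 4700δ² + 5200δ − 4491.03 = 0.
The positive root is δ = [−5200 + √(5200² + 4·4700·4491.03)] / (2·4700) = (−5200 + 10558.000)/9400 ≈ 0.5700.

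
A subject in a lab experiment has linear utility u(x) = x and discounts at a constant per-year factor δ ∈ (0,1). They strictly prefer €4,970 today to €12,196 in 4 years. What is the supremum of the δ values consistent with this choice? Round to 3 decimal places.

The preference means 4970 > δ^4·12196.
Dividing by 12196: δ^4 < 0.40751. Both sides are positive, so the 4th root keeps the direction.
δ < (4970/12196)^(1/4) ≈ 0.799.

δ < 0.799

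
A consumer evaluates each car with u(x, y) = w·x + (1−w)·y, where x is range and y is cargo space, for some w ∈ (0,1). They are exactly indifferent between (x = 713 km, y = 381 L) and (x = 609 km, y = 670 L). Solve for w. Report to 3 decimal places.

Indifference: w·713 + (1−w)·381 = w·609 + (1−w)·670.
Rearranging, 104·w − 289·(1−w) = 0.
The marginal rate of substitution is 289/104, so w = 289/(104+289) = 0.735.

w = 0.735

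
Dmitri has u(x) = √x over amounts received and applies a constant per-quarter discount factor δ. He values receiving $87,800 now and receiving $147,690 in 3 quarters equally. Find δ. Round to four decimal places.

The payoff in 3 quarters is discounted by δ^3, so u(87800) = δ^3·u(147690) and δ^3 = u(87800)/u(147690).
Since u(x) = √x, δ^3 = √(87800/147690) = 0.77103.
So δ = 0.77103^(1/3) ≈ 0.9170.

δ ≈ 0.9170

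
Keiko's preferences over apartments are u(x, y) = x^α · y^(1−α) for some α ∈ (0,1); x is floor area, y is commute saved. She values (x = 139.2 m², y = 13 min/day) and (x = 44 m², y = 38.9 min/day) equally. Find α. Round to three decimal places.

The Cobb–Douglas utilities coincide, so 139.2^α·13^(1−α) = 44^α·38.9^(1−α).
Taking logs: α·ln 139.2 + (1−α)·ln 13 = α·ln 44 + (1−α)·ln 38.9, i.e. α·1.151722 = (1−α)·1.096045.
So α/(1−α) = (1.096045)/(1.151722) = 0.951658, and α = 0.951658/1.951658 ≈ 0.488.

α ≈ 0.488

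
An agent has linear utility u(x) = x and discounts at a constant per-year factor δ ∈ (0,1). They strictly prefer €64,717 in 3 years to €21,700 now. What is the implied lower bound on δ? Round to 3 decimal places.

δ > 0.695

Comparing present values: 21700 < δ^3·64717.
So δ^3 > 21700/64717 = 0.33531; taking the cube root of both positive sides preserves the inequality.
δ > 0.33531^(1/3) = 0.695.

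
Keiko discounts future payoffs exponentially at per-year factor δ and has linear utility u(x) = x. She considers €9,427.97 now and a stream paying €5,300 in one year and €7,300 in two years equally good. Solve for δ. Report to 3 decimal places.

δ ≈ 0.830

The stream is worth 5300δ + 7300δ² today, so 5300δ + 7300δ² = 9427.97.
That is, 7300δ² + 5300δ − 9427.97 = 0, a quadratic in δ.
The positive root is δ = [−5300 + √(5300² + 4·7300·9427.97)] / (2·7300) = (−5300 + 17418.000)/14600 ≈ 0.830.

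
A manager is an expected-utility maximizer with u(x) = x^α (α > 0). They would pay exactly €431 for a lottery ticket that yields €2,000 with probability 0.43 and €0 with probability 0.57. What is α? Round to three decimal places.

α ≈ 0.550

Since u(0) = 0, the lottery's EU is 0.43·2000^α.
Equating: 431^α = 0.43·2000^α, i.e. 0.2155^α = 0.43.
α = ln(0.43) / ln(431/2000) = -0.843970/-1.534794 ≈ 0.550.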